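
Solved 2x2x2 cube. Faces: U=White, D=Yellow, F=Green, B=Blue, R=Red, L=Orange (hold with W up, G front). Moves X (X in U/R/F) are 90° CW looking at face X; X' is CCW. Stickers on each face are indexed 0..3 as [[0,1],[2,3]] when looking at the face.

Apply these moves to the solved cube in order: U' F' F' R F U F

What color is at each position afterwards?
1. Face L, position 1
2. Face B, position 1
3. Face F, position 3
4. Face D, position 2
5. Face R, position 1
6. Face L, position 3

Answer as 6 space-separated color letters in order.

Answer: R W O Y R B

Derivation:
After move 1 (U'): U=WWWW F=OOGG R=GGRR B=RRBB L=BBOO
After move 2 (F'): F=OGOG U=WWGR R=YGYR D=BOYY L=BWOW
After move 3 (F'): F=GGOO U=WWYY R=OGBR D=WWYY L=BROG
After move 4 (R): R=BORG U=WGYO F=GWOY D=WBYR B=YRWB
After move 5 (F): F=OGYW U=WGGR R=YOOG D=RBYR L=BWOB
After move 6 (U): U=GWRG F=YOYW R=YROG B=BWWB L=OGOB
After move 7 (F): F=YYWO U=GWBG R=RRGG D=OYYR L=OROB
Query 1: L[1] = R
Query 2: B[1] = W
Query 3: F[3] = O
Query 4: D[2] = Y
Query 5: R[1] = R
Query 6: L[3] = B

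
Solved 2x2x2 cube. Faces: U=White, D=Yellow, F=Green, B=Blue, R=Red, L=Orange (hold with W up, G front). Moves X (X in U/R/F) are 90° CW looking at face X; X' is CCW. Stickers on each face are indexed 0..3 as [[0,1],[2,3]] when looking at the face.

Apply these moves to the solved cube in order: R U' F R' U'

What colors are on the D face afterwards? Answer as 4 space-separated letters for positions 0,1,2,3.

Answer: R O Y O

Derivation:
After move 1 (R): R=RRRR U=WGWG F=GYGY D=YBYB B=WBWB
After move 2 (U'): U=GGWW F=OOGY R=GYRR B=RRWB L=WBOO
After move 3 (F): F=GOYO U=GGOB R=WYWR D=RGYB L=WYOB
After move 4 (R'): R=YRWW U=GWOR F=GGYB D=ROYO B=BRGB
After move 5 (U'): U=WRGO F=WYYB R=GGWW B=YRGB L=BROB
Query: D face = ROYO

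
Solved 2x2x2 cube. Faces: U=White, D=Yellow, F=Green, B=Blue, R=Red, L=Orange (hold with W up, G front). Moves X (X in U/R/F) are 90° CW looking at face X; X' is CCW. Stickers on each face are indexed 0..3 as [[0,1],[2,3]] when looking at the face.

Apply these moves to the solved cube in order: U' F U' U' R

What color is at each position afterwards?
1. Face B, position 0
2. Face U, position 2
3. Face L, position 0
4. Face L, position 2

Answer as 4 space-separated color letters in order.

After move 1 (U'): U=WWWW F=OOGG R=GGRR B=RRBB L=BBOO
After move 2 (F): F=GOGO U=WWOB R=WGWR D=RGYY L=BYOY
After move 3 (U'): U=WBWO F=BYGO R=GOWR B=WGBB L=RROY
After move 4 (U'): U=BOWW F=RRGO R=BYWR B=GOBB L=WGOY
After move 5 (R): R=WBRY U=BRWO F=RGGY D=RBYG B=WOOB
Query 1: B[0] = W
Query 2: U[2] = W
Query 3: L[0] = W
Query 4: L[2] = O

Answer: W W W O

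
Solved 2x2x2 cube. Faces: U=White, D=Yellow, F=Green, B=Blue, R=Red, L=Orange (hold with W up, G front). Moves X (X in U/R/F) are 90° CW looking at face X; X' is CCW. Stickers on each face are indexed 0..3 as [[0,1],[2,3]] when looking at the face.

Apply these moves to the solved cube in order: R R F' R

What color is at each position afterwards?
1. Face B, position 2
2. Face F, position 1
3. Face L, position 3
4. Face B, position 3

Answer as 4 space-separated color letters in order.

After move 1 (R): R=RRRR U=WGWG F=GYGY D=YBYB B=WBWB
After move 2 (R): R=RRRR U=WYWY F=GBGB D=YWYW B=GBGB
After move 3 (F'): F=BBGG U=WYRR R=WRYR D=OOYW L=OYOW
After move 4 (R): R=YWRR U=WBRG F=BOGW D=OGYG B=RBYB
Query 1: B[2] = Y
Query 2: F[1] = O
Query 3: L[3] = W
Query 4: B[3] = B

Answer: Y O W B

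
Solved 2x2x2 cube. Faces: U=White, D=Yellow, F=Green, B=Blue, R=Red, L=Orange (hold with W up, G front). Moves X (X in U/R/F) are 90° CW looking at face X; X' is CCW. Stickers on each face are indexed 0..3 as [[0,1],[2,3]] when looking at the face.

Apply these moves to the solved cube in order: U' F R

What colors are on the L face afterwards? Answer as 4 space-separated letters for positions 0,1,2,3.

After move 1 (U'): U=WWWW F=OOGG R=GGRR B=RRBB L=BBOO
After move 2 (F): F=GOGO U=WWOB R=WGWR D=RGYY L=BYOY
After move 3 (R): R=WWRG U=WOOO F=GGGY D=RBYR B=BRWB
Query: L face = BYOY

Answer: B Y O Y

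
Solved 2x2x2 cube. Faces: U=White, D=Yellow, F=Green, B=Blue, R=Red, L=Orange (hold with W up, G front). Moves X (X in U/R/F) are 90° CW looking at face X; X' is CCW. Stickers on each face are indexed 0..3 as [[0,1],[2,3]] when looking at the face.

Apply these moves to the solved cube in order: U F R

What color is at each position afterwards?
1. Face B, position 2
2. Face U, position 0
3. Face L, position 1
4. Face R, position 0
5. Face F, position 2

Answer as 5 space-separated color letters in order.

After move 1 (U): U=WWWW F=RRGG R=BBRR B=OOBB L=GGOO
After move 2 (F): F=GRGR U=WWOG R=WBWR D=RBYY L=GYOY
After move 3 (R): R=WWRB U=WROR F=GBGY D=RBYO B=GOWB
Query 1: B[2] = W
Query 2: U[0] = W
Query 3: L[1] = Y
Query 4: R[0] = W
Query 5: F[2] = G

Answer: W W Y W G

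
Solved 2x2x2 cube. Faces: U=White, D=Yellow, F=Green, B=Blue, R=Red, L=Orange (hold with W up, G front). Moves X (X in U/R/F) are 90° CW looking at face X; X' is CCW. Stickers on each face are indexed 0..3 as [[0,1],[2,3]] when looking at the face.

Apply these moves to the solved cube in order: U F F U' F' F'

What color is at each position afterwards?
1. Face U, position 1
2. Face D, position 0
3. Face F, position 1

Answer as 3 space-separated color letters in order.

Answer: Y Y R

Derivation:
After move 1 (U): U=WWWW F=RRGG R=BBRR B=OOBB L=GGOO
After move 2 (F): F=GRGR U=WWOG R=WBWR D=RBYY L=GYOY
After move 3 (F): F=GGRR U=WWYY R=OBGR D=WWYY L=GROB
After move 4 (U'): U=WYWY F=GRRR R=GGGR B=OBBB L=OOOB
After move 5 (F'): F=RRGR U=WYGG R=WGWR D=OBYY L=OYOW
After move 6 (F'): F=RRRG U=WYWW R=BGOR D=YWYY L=OGOG
Query 1: U[1] = Y
Query 2: D[0] = Y
Query 3: F[1] = R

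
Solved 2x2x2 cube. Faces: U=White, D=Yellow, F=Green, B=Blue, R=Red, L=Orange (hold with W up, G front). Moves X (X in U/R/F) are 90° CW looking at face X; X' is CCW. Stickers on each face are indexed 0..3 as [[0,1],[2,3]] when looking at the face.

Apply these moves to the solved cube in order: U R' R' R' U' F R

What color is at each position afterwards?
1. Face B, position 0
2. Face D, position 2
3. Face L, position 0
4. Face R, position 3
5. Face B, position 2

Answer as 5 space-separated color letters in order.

After move 1 (U): U=WWWW F=RRGG R=BBRR B=OOBB L=GGOO
After move 2 (R'): R=BRBR U=WBWO F=RWGW D=YRYG B=YOYB
After move 3 (R'): R=RRBB U=WYWY F=RBGO D=YWYW B=GORB
After move 4 (R'): R=RBRB U=WRWG F=RYGY D=YBYO B=WOWB
After move 5 (U'): U=RGWW F=GGGY R=RYRB B=RBWB L=WOOO
After move 6 (F): F=GGYG U=RGOO R=WYWB D=RRYO L=WYOB
After move 7 (R): R=WWBY U=RGOG F=GRYO D=RWYR B=OBGB
Query 1: B[0] = O
Query 2: D[2] = Y
Query 3: L[0] = W
Query 4: R[3] = Y
Query 5: B[2] = G

Answer: O Y W Y G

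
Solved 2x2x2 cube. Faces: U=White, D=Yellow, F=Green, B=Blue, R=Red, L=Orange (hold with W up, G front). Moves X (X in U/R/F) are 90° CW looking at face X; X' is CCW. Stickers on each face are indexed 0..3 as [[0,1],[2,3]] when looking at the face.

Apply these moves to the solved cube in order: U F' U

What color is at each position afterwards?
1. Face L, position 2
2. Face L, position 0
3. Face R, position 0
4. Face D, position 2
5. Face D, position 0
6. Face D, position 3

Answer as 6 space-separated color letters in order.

After move 1 (U): U=WWWW F=RRGG R=BBRR B=OOBB L=GGOO
After move 2 (F'): F=RGRG U=WWBR R=YBYR D=GOYY L=GWOW
After move 3 (U): U=BWRW F=YBRG R=OOYR B=GWBB L=RGOW
Query 1: L[2] = O
Query 2: L[0] = R
Query 3: R[0] = O
Query 4: D[2] = Y
Query 5: D[0] = G
Query 6: D[3] = Y

Answer: O R O Y G Y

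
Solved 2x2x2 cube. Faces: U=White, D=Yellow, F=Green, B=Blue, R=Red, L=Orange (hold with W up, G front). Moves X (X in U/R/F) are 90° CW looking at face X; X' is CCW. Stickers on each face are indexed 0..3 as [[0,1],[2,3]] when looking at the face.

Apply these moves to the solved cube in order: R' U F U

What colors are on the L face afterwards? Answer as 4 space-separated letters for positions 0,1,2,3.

Answer: G R O G

Derivation:
After move 1 (R'): R=RRRR U=WBWB F=GWGW D=YGYG B=YBYB
After move 2 (U): U=WWBB F=RRGW R=YBRR B=OOYB L=GWOO
After move 3 (F): F=GRWR U=WWOW R=BBBR D=RYYG L=GYOG
After move 4 (U): U=OWWW F=BBWR R=OOBR B=GYYB L=GROG
Query: L face = GROG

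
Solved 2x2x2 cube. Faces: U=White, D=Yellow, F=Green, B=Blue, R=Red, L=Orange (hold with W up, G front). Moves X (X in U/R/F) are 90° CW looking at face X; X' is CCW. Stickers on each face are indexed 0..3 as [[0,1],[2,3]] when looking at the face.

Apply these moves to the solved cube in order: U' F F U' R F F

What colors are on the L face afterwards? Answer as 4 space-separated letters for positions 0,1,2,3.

After move 1 (U'): U=WWWW F=OOGG R=GGRR B=RRBB L=BBOO
After move 2 (F): F=GOGO U=WWOB R=WGWR D=RGYY L=BYOY
After move 3 (F): F=GGOO U=WWYY R=OGBR D=WWYY L=BROG
After move 4 (U'): U=WYWY F=BROO R=GGBR B=OGBB L=RROG
After move 5 (R): R=BGRG U=WRWO F=BWOY D=WBYO B=YGYB
After move 6 (F): F=OBYW U=WRGR R=WGOG D=RBYO L=RWOB
After move 7 (F): F=YOWB U=WRBW R=GGRG D=OWYO L=RROB
Query: L face = RROB

Answer: R R O B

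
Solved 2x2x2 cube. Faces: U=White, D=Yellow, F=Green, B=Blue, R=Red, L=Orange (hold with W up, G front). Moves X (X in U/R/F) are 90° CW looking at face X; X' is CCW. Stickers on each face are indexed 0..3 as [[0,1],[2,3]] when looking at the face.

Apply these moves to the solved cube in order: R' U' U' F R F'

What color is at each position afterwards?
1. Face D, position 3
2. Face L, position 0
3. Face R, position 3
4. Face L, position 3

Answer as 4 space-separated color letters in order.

Answer: G R O O

Derivation:
After move 1 (R'): R=RRRR U=WBWB F=GWGW D=YGYG B=YBYB
After move 2 (U'): U=BBWW F=OOGW R=GWRR B=RRYB L=YBOO
After move 3 (U'): U=BWBW F=YBGW R=OORR B=GWYB L=RROO
After move 4 (F): F=GYWB U=BWOR R=BOWR D=ROYG L=RYOG
After move 5 (R): R=WBRO U=BYOB F=GOWG D=RYYG B=RWWB
After move 6 (F'): F=OGGW U=BYWR R=YBRO D=YGYG L=RBOO
Query 1: D[3] = G
Query 2: L[0] = R
Query 3: R[3] = O
Query 4: L[3] = O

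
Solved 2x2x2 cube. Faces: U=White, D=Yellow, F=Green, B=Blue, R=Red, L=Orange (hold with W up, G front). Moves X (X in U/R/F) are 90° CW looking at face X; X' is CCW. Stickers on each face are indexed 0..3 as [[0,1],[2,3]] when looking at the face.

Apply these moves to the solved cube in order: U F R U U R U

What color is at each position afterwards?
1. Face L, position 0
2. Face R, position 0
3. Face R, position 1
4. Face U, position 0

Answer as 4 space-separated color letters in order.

After move 1 (U): U=WWWW F=RRGG R=BBRR B=OOBB L=GGOO
After move 2 (F): F=GRGR U=WWOG R=WBWR D=RBYY L=GYOY
After move 3 (R): R=WWRB U=WROR F=GBGY D=RBYO B=GOWB
After move 4 (U): U=OWRR F=WWGY R=GORB B=GYWB L=GBOY
After move 5 (U): U=RORW F=GOGY R=GYRB B=GBWB L=WWOY
After move 6 (R): R=RGBY U=RORY F=GBGO D=RWYG B=WBOB
After move 7 (U): U=RRYO F=RGGO R=WBBY B=WWOB L=GBOY
Query 1: L[0] = G
Query 2: R[0] = W
Query 3: R[1] = B
Query 4: U[0] = R

Answer: G W B R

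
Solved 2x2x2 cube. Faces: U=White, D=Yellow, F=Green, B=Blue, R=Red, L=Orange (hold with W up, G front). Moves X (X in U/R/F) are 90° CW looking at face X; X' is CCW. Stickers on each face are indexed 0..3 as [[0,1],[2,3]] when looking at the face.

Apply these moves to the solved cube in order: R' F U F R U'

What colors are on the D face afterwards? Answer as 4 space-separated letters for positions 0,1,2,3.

Answer: B Y Y O

Derivation:
After move 1 (R'): R=RRRR U=WBWB F=GWGW D=YGYG B=YBYB
After move 2 (F): F=GGWW U=WBOO R=WRBR D=RRYG L=OYOG
After move 3 (U): U=OWOB F=WRWW R=YBBR B=OYYB L=GGOG
After move 4 (F): F=WWWR U=OWGG R=OBBR D=BYYG L=GROR
After move 5 (R): R=BORB U=OWGR F=WYWG D=BYYO B=GYWB
After move 6 (U'): U=WROG F=GRWG R=WYRB B=BOWB L=GYOR
Query: D face = BYYO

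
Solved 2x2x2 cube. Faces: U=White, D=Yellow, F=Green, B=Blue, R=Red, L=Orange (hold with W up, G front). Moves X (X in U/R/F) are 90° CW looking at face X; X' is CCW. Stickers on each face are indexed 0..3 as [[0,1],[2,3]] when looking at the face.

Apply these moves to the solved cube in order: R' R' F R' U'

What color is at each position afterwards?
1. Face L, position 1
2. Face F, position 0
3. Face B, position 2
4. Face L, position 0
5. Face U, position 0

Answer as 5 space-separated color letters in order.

After move 1 (R'): R=RRRR U=WBWB F=GWGW D=YGYG B=YBYB
After move 2 (R'): R=RRRR U=WYWY F=GBGB D=YWYW B=GBGB
After move 3 (F): F=GGBB U=WYOO R=WRYR D=RRYW L=OYOW
After move 4 (R'): R=RRWY U=WGOG F=GYBO D=RGYB B=WBRB
After move 5 (U'): U=GGWO F=OYBO R=GYWY B=RRRB L=WBOW
Query 1: L[1] = B
Query 2: F[0] = O
Query 3: B[2] = R
Query 4: L[0] = W
Query 5: U[0] = G

Answer: B O R W G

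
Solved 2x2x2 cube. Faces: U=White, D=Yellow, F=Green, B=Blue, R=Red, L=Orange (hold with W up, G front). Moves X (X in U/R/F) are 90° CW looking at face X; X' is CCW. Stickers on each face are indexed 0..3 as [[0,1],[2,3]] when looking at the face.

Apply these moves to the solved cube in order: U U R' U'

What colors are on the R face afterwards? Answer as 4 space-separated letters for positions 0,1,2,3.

Answer: B W O R

Derivation:
After move 1 (U): U=WWWW F=RRGG R=BBRR B=OOBB L=GGOO
After move 2 (U): U=WWWW F=BBGG R=OORR B=GGBB L=RROO
After move 3 (R'): R=OROR U=WBWG F=BWGW D=YBYG B=YGYB
After move 4 (U'): U=BGWW F=RRGW R=BWOR B=ORYB L=YGOO
Query: R face = BWOR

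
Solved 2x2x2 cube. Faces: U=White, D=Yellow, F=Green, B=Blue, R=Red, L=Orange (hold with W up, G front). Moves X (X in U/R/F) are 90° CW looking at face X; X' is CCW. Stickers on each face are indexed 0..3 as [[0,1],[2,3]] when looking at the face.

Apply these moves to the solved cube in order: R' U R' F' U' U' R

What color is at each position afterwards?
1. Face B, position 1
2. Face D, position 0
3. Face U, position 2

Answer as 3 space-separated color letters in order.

Answer: B W Y

Derivation:
After move 1 (R'): R=RRRR U=WBWB F=GWGW D=YGYG B=YBYB
After move 2 (U): U=WWBB F=RRGW R=YBRR B=OOYB L=GWOO
After move 3 (R'): R=BRYR U=WYBO F=RWGB D=YRYW B=GOGB
After move 4 (F'): F=WBRG U=WYBY R=RRYR D=WOYW L=GOOB
After move 5 (U'): U=YYWB F=GORG R=WBYR B=RRGB L=GOOB
After move 6 (U'): U=YBYW F=GORG R=GOYR B=WBGB L=RROB
After move 7 (R): R=YGRO U=YOYG F=GORW D=WGYW B=WBBB
Query 1: B[1] = B
Query 2: D[0] = W
Query 3: U[2] = Y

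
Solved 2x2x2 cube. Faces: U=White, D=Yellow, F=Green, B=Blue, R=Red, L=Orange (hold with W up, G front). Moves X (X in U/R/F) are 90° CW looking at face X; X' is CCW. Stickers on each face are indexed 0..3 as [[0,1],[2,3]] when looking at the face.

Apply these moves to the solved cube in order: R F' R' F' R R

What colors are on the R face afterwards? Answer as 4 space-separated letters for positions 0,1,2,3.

Answer: Y O R Y

Derivation:
After move 1 (R): R=RRRR U=WGWG F=GYGY D=YBYB B=WBWB
After move 2 (F'): F=YYGG U=WGRR R=BRYR D=OOYB L=OGOW
After move 3 (R'): R=RRBY U=WWRW F=YGGR D=OYYG B=BBOB
After move 4 (F'): F=GRYG U=WWRB R=YROY D=GWYG L=OWOR
After move 5 (R): R=OYYR U=WRRG F=GWYG D=GOYB B=BBWB
After move 6 (R): R=YORY U=WWRG F=GOYB D=GWYB B=GBRB
Query: R face = YORY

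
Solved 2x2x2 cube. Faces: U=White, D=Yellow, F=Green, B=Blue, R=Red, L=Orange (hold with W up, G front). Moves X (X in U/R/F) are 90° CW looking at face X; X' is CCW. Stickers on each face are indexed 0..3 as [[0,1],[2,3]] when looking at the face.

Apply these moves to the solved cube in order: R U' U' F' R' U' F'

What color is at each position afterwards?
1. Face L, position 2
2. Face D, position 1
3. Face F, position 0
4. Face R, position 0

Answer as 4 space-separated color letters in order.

After move 1 (R): R=RRRR U=WGWG F=GYGY D=YBYB B=WBWB
After move 2 (U'): U=GGWW F=OOGY R=GYRR B=RRWB L=WBOO
After move 3 (U'): U=GWGW F=WBGY R=OORR B=GYWB L=RROO
After move 4 (F'): F=BYWG U=GWOR R=BOYR D=ROYB L=RWOG
After move 5 (R'): R=ORBY U=GWOG F=BWWR D=RYYG B=BYOB
After move 6 (U'): U=WGGO F=RWWR R=BWBY B=OROB L=BYOG
After move 7 (F'): F=WRRW U=WGBB R=YWRY D=YGYG L=BOOG
Query 1: L[2] = O
Query 2: D[1] = G
Query 3: F[0] = W
Query 4: R[0] = Y

Answer: O G W Y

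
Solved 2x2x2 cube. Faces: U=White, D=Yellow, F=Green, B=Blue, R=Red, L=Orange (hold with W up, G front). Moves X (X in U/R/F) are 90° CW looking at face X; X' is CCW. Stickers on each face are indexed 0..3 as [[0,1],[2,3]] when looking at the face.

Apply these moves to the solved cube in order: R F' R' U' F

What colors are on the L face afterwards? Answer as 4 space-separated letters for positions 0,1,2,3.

Answer: B O O Y

Derivation:
After move 1 (R): R=RRRR U=WGWG F=GYGY D=YBYB B=WBWB
After move 2 (F'): F=YYGG U=WGRR R=BRYR D=OOYB L=OGOW
After move 3 (R'): R=RRBY U=WWRW F=YGGR D=OYYG B=BBOB
After move 4 (U'): U=WWWR F=OGGR R=YGBY B=RROB L=BBOW
After move 5 (F): F=GORG U=WWWB R=WGRY D=BYYG L=BOOY
Query: L face = BOOY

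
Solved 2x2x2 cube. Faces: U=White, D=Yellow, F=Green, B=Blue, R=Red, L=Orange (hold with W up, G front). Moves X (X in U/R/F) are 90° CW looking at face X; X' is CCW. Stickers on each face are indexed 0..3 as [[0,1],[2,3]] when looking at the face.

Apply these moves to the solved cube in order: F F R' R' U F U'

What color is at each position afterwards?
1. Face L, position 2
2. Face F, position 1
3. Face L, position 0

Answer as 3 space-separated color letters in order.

After move 1 (F): F=GGGG U=WWOO R=WRWR D=RRYY L=OYOY
After move 2 (F): F=GGGG U=WWYY R=OROR D=WWYY L=OROR
After move 3 (R'): R=RROO U=WBYB F=GWGY D=WGYG B=YBWB
After move 4 (R'): R=RORO U=WWYY F=GBGB D=WWYY B=GBGB
After move 5 (U): U=YWYW F=ROGB R=GBRO B=ORGB L=GBOR
After move 6 (F): F=GRBO U=YWRB R=YBWO D=RGYY L=GWOW
After move 7 (U'): U=WBYR F=GWBO R=GRWO B=YBGB L=OROW
Query 1: L[2] = O
Query 2: F[1] = W
Query 3: L[0] = O

Answer: O W O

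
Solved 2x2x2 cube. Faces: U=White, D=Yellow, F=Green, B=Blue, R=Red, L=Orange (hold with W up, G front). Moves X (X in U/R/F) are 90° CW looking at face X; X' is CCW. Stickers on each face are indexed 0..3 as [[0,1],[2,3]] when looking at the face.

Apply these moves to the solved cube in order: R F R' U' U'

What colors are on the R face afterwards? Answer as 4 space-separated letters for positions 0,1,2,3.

Answer: O Y W G

Derivation:
After move 1 (R): R=RRRR U=WGWG F=GYGY D=YBYB B=WBWB
After move 2 (F): F=GGYY U=WGOO R=WRGR D=RRYB L=OYOB
After move 3 (R'): R=RRWG U=WWOW F=GGYO D=RGYY B=BBRB
After move 4 (U'): U=WWWO F=OYYO R=GGWG B=RRRB L=BBOB
After move 5 (U'): U=WOWW F=BBYO R=OYWG B=GGRB L=RROB
Query: R face = OYWG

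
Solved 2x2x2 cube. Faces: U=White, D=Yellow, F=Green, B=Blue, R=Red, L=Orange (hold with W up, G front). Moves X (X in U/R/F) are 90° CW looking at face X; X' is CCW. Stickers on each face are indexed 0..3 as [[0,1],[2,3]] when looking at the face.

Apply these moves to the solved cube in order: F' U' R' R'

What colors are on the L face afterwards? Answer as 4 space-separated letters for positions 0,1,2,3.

Answer: B B O W

Derivation:
After move 1 (F'): F=GGGG U=WWRR R=YRYR D=OOYY L=OWOW
After move 2 (U'): U=WRWR F=OWGG R=GGYR B=YRBB L=BBOW
After move 3 (R'): R=GRGY U=WBWY F=ORGR D=OWYG B=YROB
After move 4 (R'): R=RYGG U=WOWY F=OBGY D=ORYR B=GRWB
Query: L face = BBOW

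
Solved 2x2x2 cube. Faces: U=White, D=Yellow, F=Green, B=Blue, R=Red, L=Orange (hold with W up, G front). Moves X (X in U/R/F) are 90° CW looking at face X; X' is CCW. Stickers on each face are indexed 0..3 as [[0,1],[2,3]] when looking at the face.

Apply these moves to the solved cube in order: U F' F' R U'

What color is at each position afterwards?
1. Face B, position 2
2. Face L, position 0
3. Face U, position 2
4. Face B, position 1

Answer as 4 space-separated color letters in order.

After move 1 (U): U=WWWW F=RRGG R=BBRR B=OOBB L=GGOO
After move 2 (F'): F=RGRG U=WWBR R=YBYR D=GOYY L=GWOW
After move 3 (F'): F=GGRR U=WWYY R=OBGR D=WWYY L=GROB
After move 4 (R): R=GORB U=WGYR F=GWRY D=WBYO B=YOWB
After move 5 (U'): U=GRWY F=GRRY R=GWRB B=GOWB L=YOOB
Query 1: B[2] = W
Query 2: L[0] = Y
Query 3: U[2] = W
Query 4: B[1] = O

Answer: W Y W O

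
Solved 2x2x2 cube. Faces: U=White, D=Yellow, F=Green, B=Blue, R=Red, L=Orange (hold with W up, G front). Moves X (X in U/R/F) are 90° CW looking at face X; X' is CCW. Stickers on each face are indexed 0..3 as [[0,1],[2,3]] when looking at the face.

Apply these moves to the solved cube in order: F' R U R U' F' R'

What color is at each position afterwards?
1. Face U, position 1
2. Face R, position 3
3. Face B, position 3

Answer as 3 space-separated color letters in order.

After move 1 (F'): F=GGGG U=WWRR R=YRYR D=OOYY L=OWOW
After move 2 (R): R=YYRR U=WGRG F=GOGY D=OBYB B=RBWB
After move 3 (U): U=RWGG F=YYGY R=RBRR B=OWWB L=GOOW
After move 4 (R): R=RRRB U=RYGY F=YBGB D=OWYO B=GWWB
After move 5 (U'): U=YYRG F=GOGB R=YBRB B=RRWB L=GWOW
After move 6 (F'): F=OBGG U=YYYR R=WBOB D=WWYO L=GGOR
After move 7 (R'): R=BBWO U=YWYR F=OYGR D=WBYG B=ORWB
Query 1: U[1] = W
Query 2: R[3] = O
Query 3: B[3] = B

Answer: W O B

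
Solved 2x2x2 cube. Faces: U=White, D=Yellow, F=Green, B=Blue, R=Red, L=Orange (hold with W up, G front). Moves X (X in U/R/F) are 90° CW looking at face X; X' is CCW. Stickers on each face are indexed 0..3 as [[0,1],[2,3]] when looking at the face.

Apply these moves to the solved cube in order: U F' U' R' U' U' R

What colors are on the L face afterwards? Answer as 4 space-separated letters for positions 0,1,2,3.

Answer: G R O W

Derivation:
After move 1 (U): U=WWWW F=RRGG R=BBRR B=OOBB L=GGOO
After move 2 (F'): F=RGRG U=WWBR R=YBYR D=GOYY L=GWOW
After move 3 (U'): U=WRWB F=GWRG R=RGYR B=YBBB L=OOOW
After move 4 (R'): R=GRRY U=WBWY F=GRRB D=GWYG B=YBOB
After move 5 (U'): U=BYWW F=OORB R=GRRY B=GROB L=YBOW
After move 6 (U'): U=YWBW F=YBRB R=OORY B=GROB L=GROW
After move 7 (R): R=ROYO U=YBBB F=YWRG D=GOYG B=WRWB
Query: L face = GROW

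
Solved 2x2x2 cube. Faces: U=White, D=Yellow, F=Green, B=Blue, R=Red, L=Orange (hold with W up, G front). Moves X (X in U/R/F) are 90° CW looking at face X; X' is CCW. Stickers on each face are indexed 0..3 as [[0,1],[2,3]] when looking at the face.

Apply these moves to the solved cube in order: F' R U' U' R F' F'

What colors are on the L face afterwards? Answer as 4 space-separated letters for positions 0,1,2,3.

Answer: Y R O R

Derivation:
After move 1 (F'): F=GGGG U=WWRR R=YRYR D=OOYY L=OWOW
After move 2 (R): R=YYRR U=WGRG F=GOGY D=OBYB B=RBWB
After move 3 (U'): U=GGWR F=OWGY R=GORR B=YYWB L=RBOW
After move 4 (U'): U=GRGW F=RBGY R=OWRR B=GOWB L=YYOW
After move 5 (R): R=RORW U=GBGY F=RBGB D=OWYG B=WORB
After move 6 (F'): F=BBRG U=GBRR R=WOOW D=YWYG L=YYOG
After move 7 (F'): F=BGBR U=GBWO R=WOYW D=YGYG L=YROR
Query: L face = YROR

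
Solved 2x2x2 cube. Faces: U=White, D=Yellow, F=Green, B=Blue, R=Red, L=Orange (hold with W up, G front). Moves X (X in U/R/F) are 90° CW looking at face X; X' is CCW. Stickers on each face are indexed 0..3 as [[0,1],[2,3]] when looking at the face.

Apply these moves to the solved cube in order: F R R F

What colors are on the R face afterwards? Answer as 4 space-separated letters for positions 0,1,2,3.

Answer: O W Y W

Derivation:
After move 1 (F): F=GGGG U=WWOO R=WRWR D=RRYY L=OYOY
After move 2 (R): R=WWRR U=WGOG F=GRGY D=RBYB B=OBWB
After move 3 (R): R=RWRW U=WROY F=GBGB D=RWYO B=GBGB
After move 4 (F): F=GGBB U=WRYY R=OWYW D=RRYO L=OROW
Query: R face = OWYW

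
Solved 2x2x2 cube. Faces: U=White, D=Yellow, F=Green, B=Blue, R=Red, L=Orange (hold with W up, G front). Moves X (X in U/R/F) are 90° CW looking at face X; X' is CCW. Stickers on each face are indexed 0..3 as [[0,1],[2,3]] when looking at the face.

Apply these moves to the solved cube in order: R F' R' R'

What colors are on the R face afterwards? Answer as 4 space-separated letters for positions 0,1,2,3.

After move 1 (R): R=RRRR U=WGWG F=GYGY D=YBYB B=WBWB
After move 2 (F'): F=YYGG U=WGRR R=BRYR D=OOYB L=OGOW
After move 3 (R'): R=RRBY U=WWRW F=YGGR D=OYYG B=BBOB
After move 4 (R'): R=RYRB U=WORB F=YWGW D=OGYR B=GBYB
Query: R face = RYRB

Answer: R Y R B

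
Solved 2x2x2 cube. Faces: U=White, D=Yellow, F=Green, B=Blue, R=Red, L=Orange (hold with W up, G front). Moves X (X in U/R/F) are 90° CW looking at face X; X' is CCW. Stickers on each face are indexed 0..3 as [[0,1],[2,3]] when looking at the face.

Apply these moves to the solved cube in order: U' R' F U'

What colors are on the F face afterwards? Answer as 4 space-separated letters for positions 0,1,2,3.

Answer: B Y W W

Derivation:
After move 1 (U'): U=WWWW F=OOGG R=GGRR B=RRBB L=BBOO
After move 2 (R'): R=GRGR U=WBWR F=OWGW D=YOYG B=YRYB
After move 3 (F): F=GOWW U=WBOB R=WRRR D=GGYG L=BYOO
After move 4 (U'): U=BBWO F=BYWW R=GORR B=WRYB L=YROO
Query: F face = BYWW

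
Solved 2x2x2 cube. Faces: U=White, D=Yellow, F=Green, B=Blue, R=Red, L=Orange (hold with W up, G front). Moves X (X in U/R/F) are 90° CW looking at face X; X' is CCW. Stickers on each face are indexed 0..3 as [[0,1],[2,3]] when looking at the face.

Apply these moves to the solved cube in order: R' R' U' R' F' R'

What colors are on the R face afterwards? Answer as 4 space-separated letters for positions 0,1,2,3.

After move 1 (R'): R=RRRR U=WBWB F=GWGW D=YGYG B=YBYB
After move 2 (R'): R=RRRR U=WYWY F=GBGB D=YWYW B=GBGB
After move 3 (U'): U=YYWW F=OOGB R=GBRR B=RRGB L=GBOO
After move 4 (R'): R=BRGR U=YGWR F=OYGW D=YOYB B=WRWB
After move 5 (F'): F=YWOG U=YGBG R=ORYR D=BOYB L=GROW
After move 6 (R'): R=RROY U=YWBW F=YGOG D=BWYG B=BROB
Query: R face = RROY

Answer: R R O Y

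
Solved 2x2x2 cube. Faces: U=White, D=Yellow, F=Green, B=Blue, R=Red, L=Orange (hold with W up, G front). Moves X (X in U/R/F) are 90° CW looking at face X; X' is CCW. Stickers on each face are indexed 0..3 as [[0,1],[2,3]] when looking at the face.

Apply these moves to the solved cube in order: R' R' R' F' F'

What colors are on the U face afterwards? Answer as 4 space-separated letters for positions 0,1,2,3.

After move 1 (R'): R=RRRR U=WBWB F=GWGW D=YGYG B=YBYB
After move 2 (R'): R=RRRR U=WYWY F=GBGB D=YWYW B=GBGB
After move 3 (R'): R=RRRR U=WGWG F=GYGY D=YBYB B=WBWB
After move 4 (F'): F=YYGG U=WGRR R=BRYR D=OOYB L=OGOW
After move 5 (F'): F=YGYG U=WGBY R=OROR D=GWYB L=OROR
Query: U face = WGBY

Answer: W G B Y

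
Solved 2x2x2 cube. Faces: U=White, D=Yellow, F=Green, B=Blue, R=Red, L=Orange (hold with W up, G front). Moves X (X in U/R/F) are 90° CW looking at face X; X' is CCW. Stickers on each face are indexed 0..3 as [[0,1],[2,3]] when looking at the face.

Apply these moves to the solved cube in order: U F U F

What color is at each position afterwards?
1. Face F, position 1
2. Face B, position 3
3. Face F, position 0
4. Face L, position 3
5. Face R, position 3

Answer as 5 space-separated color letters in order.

After move 1 (U): U=WWWW F=RRGG R=BBRR B=OOBB L=GGOO
After move 2 (F): F=GRGR U=WWOG R=WBWR D=RBYY L=GYOY
After move 3 (U): U=OWGW F=WBGR R=OOWR B=GYBB L=GROY
After move 4 (F): F=GWRB U=OWYR R=GOWR D=WOYY L=GROB
Query 1: F[1] = W
Query 2: B[3] = B
Query 3: F[0] = G
Query 4: L[3] = B
Query 5: R[3] = R

Answer: W B G B R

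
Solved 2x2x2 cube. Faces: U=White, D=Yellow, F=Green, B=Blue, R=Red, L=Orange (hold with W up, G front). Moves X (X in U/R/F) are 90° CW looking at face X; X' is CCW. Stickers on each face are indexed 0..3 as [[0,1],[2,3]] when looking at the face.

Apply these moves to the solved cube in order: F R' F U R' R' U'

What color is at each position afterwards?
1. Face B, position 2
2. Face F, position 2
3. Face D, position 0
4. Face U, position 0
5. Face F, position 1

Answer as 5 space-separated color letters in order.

Answer: R O W R G

Derivation:
After move 1 (F): F=GGGG U=WWOO R=WRWR D=RRYY L=OYOY
After move 2 (R'): R=RRWW U=WBOB F=GWGO D=RGYG B=YBRB
After move 3 (F): F=GGOW U=WBYY R=ORBW D=WRYG L=OROG
After move 4 (U): U=YWYB F=OROW R=YBBW B=ORRB L=GGOG
After move 5 (R'): R=BWYB U=YRYO F=OWOB D=WRYW B=GRRB
After move 6 (R'): R=WBBY U=YRYG F=OROO D=WWYB B=WRRB
After move 7 (U'): U=RGYY F=GGOO R=ORBY B=WBRB L=WROG
Query 1: B[2] = R
Query 2: F[2] = O
Query 3: D[0] = W
Query 4: U[0] = R
Query 5: F[1] = G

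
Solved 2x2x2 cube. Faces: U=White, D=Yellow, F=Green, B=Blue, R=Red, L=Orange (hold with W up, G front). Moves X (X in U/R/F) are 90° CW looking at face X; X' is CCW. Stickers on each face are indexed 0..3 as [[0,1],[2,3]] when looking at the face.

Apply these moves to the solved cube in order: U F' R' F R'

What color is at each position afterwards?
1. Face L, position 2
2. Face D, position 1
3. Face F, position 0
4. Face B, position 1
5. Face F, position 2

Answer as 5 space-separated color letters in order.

After move 1 (U): U=WWWW F=RRGG R=BBRR B=OOBB L=GGOO
After move 2 (F'): F=RGRG U=WWBR R=YBYR D=GOYY L=GWOW
After move 3 (R'): R=BRYY U=WBBO F=RWRR D=GGYG B=YOOB
After move 4 (F): F=RRRW U=WBWW R=BROY D=YBYG L=GGOG
After move 5 (R'): R=RYBO U=WOWY F=RBRW D=YRYW B=GOBB
Query 1: L[2] = O
Query 2: D[1] = R
Query 3: F[0] = R
Query 4: B[1] = O
Query 5: F[2] = R

Answer: O R R O R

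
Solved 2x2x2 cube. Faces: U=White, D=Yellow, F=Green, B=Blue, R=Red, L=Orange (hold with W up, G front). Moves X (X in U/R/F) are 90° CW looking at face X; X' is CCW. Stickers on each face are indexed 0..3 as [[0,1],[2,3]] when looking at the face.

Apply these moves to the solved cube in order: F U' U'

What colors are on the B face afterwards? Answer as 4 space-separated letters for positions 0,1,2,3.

Answer: G G B B

Derivation:
After move 1 (F): F=GGGG U=WWOO R=WRWR D=RRYY L=OYOY
After move 2 (U'): U=WOWO F=OYGG R=GGWR B=WRBB L=BBOY
After move 3 (U'): U=OOWW F=BBGG R=OYWR B=GGBB L=WROY
Query: B face = GGBB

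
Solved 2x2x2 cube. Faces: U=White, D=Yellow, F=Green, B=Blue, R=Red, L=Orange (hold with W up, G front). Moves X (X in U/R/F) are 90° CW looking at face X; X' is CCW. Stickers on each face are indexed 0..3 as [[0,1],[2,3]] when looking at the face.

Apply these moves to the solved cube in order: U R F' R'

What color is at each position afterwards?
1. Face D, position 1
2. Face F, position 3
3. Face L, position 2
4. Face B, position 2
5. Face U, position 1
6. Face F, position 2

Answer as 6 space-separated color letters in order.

After move 1 (U): U=WWWW F=RRGG R=BBRR B=OOBB L=GGOO
After move 2 (R): R=RBRB U=WRWG F=RYGY D=YBYO B=WOWB
After move 3 (F'): F=YYRG U=WRRR R=BBYB D=GOYO L=GGOW
After move 4 (R'): R=BBBY U=WWRW F=YRRR D=GYYG B=OOOB
Query 1: D[1] = Y
Query 2: F[3] = R
Query 3: L[2] = O
Query 4: B[2] = O
Query 5: U[1] = W
Query 6: F[2] = R

Answer: Y R O O W R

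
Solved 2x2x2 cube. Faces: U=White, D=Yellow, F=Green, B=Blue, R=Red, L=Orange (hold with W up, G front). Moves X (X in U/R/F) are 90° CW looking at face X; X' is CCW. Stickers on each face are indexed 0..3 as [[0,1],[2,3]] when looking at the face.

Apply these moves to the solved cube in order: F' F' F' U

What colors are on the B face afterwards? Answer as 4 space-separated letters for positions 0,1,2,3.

After move 1 (F'): F=GGGG U=WWRR R=YRYR D=OOYY L=OWOW
After move 2 (F'): F=GGGG U=WWYY R=OROR D=WWYY L=OROR
After move 3 (F'): F=GGGG U=WWOO R=WRWR D=RRYY L=OYOY
After move 4 (U): U=OWOW F=WRGG R=BBWR B=OYBB L=GGOY
Query: B face = OYBB

Answer: O Y B B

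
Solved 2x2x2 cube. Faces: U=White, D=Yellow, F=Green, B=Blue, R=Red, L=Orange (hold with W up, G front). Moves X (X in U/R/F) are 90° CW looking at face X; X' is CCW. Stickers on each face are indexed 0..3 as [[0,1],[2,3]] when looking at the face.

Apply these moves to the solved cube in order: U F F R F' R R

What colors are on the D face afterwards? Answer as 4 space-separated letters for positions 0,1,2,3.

After move 1 (U): U=WWWW F=RRGG R=BBRR B=OOBB L=GGOO
After move 2 (F): F=GRGR U=WWOG R=WBWR D=RBYY L=GYOY
After move 3 (F): F=GGRR U=WWYY R=OBGR D=WWYY L=GROB
After move 4 (R): R=GORB U=WGYR F=GWRY D=WBYO B=YOWB
After move 5 (F'): F=WYGR U=WGGR R=BOWB D=RBYO L=GROY
After move 6 (R): R=WBBO U=WYGR F=WBGO D=RWYY B=ROGB
After move 7 (R): R=BWOB U=WBGO F=WWGY D=RGYR B=ROYB
Query: D face = RGYR

Answer: R G Y R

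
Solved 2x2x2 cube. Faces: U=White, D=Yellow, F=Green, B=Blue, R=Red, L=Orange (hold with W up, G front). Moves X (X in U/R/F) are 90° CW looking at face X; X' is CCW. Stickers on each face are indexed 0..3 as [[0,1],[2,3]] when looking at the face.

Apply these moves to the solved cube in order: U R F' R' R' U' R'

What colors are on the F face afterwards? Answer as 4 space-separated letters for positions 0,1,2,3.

Answer: G O R R

Derivation:
After move 1 (U): U=WWWW F=RRGG R=BBRR B=OOBB L=GGOO
After move 2 (R): R=RBRB U=WRWG F=RYGY D=YBYO B=WOWB
After move 3 (F'): F=YYRG U=WRRR R=BBYB D=GOYO L=GGOW
After move 4 (R'): R=BBBY U=WWRW F=YRRR D=GYYG B=OOOB
After move 5 (R'): R=BYBB U=WORO F=YWRW D=GRYR B=GOYB
After move 6 (U'): U=OOWR F=GGRW R=YWBB B=BYYB L=GOOW
After move 7 (R'): R=WBYB U=OYWB F=GORR D=GGYW B=RYRB
Query: F face = GORR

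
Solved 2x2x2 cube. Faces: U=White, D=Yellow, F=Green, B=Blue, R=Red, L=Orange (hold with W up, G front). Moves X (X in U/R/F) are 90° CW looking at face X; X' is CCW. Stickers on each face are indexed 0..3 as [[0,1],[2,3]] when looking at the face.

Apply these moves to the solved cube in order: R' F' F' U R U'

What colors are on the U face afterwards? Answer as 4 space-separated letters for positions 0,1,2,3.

After move 1 (R'): R=RRRR U=WBWB F=GWGW D=YGYG B=YBYB
After move 2 (F'): F=WWGG U=WBRR R=GRYR D=OOYG L=OBOW
After move 3 (F'): F=WGWG U=WBGY R=OROR D=BWYG L=OROR
After move 4 (U): U=GWYB F=ORWG R=YBOR B=ORYB L=WGOR
After move 5 (R): R=OYRB U=GRYG F=OWWG D=BYYO B=BRWB
After move 6 (U'): U=RGGY F=WGWG R=OWRB B=OYWB L=BROR
Query: U face = RGGY

Answer: R G G Y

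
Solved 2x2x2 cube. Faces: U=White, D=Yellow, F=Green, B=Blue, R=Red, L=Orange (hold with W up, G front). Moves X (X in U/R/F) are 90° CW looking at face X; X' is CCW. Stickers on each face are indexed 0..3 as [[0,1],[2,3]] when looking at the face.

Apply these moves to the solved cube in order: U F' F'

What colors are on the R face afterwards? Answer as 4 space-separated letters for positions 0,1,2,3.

After move 1 (U): U=WWWW F=RRGG R=BBRR B=OOBB L=GGOO
After move 2 (F'): F=RGRG U=WWBR R=YBYR D=GOYY L=GWOW
After move 3 (F'): F=GGRR U=WWYY R=OBGR D=WWYY L=GROB
Query: R face = OBGR

Answer: O B G R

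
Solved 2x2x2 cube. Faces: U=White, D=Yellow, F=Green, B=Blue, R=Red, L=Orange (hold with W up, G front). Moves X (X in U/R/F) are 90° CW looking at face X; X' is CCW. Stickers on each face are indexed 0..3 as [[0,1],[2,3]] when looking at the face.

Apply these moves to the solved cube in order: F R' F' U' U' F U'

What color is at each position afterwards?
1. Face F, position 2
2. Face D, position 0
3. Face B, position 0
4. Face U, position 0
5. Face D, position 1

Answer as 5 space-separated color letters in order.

Answer: G R B R O

Derivation:
After move 1 (F): F=GGGG U=WWOO R=WRWR D=RRYY L=OYOY
After move 2 (R'): R=RRWW U=WBOB F=GWGO D=RGYG B=YBRB
After move 3 (F'): F=WOGG U=WBRW R=GRRW D=YYYG L=OBOO
After move 4 (U'): U=BWWR F=OBGG R=WORW B=GRRB L=YBOO
After move 5 (U'): U=WRBW F=YBGG R=OBRW B=WORB L=GROO
After move 6 (F): F=GYGB U=WROR R=BBWW D=ROYG L=GYOY
After move 7 (U'): U=RRWO F=GYGB R=GYWW B=BBRB L=WOOY
Query 1: F[2] = G
Query 2: D[0] = R
Query 3: B[0] = B
Query 4: U[0] = R
Query 5: D[1] = O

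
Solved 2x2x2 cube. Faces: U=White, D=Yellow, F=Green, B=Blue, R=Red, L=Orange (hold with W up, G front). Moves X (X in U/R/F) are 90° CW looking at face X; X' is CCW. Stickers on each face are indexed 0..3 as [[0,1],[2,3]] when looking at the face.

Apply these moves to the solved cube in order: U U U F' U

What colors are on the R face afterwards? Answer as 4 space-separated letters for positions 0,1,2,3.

After move 1 (U): U=WWWW F=RRGG R=BBRR B=OOBB L=GGOO
After move 2 (U): U=WWWW F=BBGG R=OORR B=GGBB L=RROO
After move 3 (U): U=WWWW F=OOGG R=GGRR B=RRBB L=BBOO
After move 4 (F'): F=OGOG U=WWGR R=YGYR D=BOYY L=BWOW
After move 5 (U): U=GWRW F=YGOG R=RRYR B=BWBB L=OGOW
Query: R face = RRYR

Answer: R R Y R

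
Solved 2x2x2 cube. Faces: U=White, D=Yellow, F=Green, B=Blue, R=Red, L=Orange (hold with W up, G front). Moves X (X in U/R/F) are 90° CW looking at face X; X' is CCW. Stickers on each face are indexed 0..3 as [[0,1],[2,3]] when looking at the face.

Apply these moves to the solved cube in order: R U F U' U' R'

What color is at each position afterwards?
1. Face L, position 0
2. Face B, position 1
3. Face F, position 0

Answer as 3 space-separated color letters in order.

Answer: G R O

Derivation:
After move 1 (R): R=RRRR U=WGWG F=GYGY D=YBYB B=WBWB
After move 2 (U): U=WWGG F=RRGY R=WBRR B=OOWB L=GYOO
After move 3 (F): F=GRYR U=WWOY R=GBGR D=RWYB L=GYOB
After move 4 (U'): U=WYWO F=GYYR R=GRGR B=GBWB L=OOOB
After move 5 (U'): U=YOWW F=OOYR R=GYGR B=GRWB L=GBOB
After move 6 (R'): R=YRGG U=YWWG F=OOYW D=ROYR B=BRWB
Query 1: L[0] = G
Query 2: B[1] = R
Query 3: F[0] = O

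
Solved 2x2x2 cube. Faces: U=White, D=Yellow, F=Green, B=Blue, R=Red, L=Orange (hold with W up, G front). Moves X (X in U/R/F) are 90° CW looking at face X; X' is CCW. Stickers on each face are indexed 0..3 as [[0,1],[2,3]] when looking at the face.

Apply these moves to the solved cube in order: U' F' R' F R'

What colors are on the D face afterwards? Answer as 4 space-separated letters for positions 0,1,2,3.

After move 1 (U'): U=WWWW F=OOGG R=GGRR B=RRBB L=BBOO
After move 2 (F'): F=OGOG U=WWGR R=YGYR D=BOYY L=BWOW
After move 3 (R'): R=GRYY U=WBGR F=OWOR D=BGYG B=YROB
After move 4 (F): F=OORW U=WBWW R=GRRY D=YGYG L=BBOG
After move 5 (R'): R=RYGR U=WOWY F=OBRW D=YOYW B=GRGB
Query: D face = YOYW

Answer: Y O Y W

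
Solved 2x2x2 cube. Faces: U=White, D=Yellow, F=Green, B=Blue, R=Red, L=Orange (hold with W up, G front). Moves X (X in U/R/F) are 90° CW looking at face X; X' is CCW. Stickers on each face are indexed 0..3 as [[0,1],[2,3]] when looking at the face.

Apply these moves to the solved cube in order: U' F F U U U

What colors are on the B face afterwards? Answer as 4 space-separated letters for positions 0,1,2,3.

Answer: O G B B

Derivation:
After move 1 (U'): U=WWWW F=OOGG R=GGRR B=RRBB L=BBOO
After move 2 (F): F=GOGO U=WWOB R=WGWR D=RGYY L=BYOY
After move 3 (F): F=GGOO U=WWYY R=OGBR D=WWYY L=BROG
After move 4 (U): U=YWYW F=OGOO R=RRBR B=BRBB L=GGOG
After move 5 (U): U=YYWW F=RROO R=BRBR B=GGBB L=OGOG
After move 6 (U): U=WYWY F=BROO R=GGBR B=OGBB L=RROG
Query: B face = OGBB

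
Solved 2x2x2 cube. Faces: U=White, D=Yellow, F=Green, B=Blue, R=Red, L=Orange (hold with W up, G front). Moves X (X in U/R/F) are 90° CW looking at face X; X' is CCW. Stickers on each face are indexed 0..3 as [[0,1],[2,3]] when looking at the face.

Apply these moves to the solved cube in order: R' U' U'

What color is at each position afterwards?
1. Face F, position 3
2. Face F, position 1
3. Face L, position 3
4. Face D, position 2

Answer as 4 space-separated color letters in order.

After move 1 (R'): R=RRRR U=WBWB F=GWGW D=YGYG B=YBYB
After move 2 (U'): U=BBWW F=OOGW R=GWRR B=RRYB L=YBOO
After move 3 (U'): U=BWBW F=YBGW R=OORR B=GWYB L=RROO
Query 1: F[3] = W
Query 2: F[1] = B
Query 3: L[3] = O
Query 4: D[2] = Y

Answer: W B O Y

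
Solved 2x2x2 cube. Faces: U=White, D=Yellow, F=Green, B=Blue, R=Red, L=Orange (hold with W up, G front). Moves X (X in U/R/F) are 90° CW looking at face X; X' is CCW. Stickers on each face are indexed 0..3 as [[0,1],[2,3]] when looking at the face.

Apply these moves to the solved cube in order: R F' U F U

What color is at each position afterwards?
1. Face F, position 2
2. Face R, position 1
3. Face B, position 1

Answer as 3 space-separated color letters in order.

Answer: G G O

Derivation:
After move 1 (R): R=RRRR U=WGWG F=GYGY D=YBYB B=WBWB
After move 2 (F'): F=YYGG U=WGRR R=BRYR D=OOYB L=OGOW
After move 3 (U): U=RWRG F=BRGG R=WBYR B=OGWB L=YYOW
After move 4 (F): F=GBGR U=RWWY R=RBGR D=YWYB L=YOOO
After move 5 (U): U=WRYW F=RBGR R=OGGR B=YOWB L=GBOO
Query 1: F[2] = G
Query 2: R[1] = G
Query 3: B[1] = O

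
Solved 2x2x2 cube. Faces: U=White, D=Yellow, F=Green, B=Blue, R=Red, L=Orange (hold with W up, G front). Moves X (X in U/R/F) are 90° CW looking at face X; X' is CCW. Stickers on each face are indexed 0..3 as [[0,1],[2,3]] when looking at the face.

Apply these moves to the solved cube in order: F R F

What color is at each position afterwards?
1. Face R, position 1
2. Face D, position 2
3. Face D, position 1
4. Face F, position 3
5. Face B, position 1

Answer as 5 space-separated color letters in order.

After move 1 (F): F=GGGG U=WWOO R=WRWR D=RRYY L=OYOY
After move 2 (R): R=WWRR U=WGOG F=GRGY D=RBYB B=OBWB
After move 3 (F): F=GGYR U=WGYY R=OWGR D=RWYB L=OROB
Query 1: R[1] = W
Query 2: D[2] = Y
Query 3: D[1] = W
Query 4: F[3] = R
Query 5: B[1] = B

Answer: W Y W R B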